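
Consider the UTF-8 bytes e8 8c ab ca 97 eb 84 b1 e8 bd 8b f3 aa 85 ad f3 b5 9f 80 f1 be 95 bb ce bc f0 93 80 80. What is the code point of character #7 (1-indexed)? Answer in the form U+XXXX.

U+7E57B

Offset 0: leading byte 0xE8 = 11101000 → 3-byte char #1 = E8 8C AB.
Offset 3: leading byte 0xCA = 11001010 → 2-byte char #2 = CA 97.
Offset 5: leading byte 0xEB = 11101011 → 3-byte char #3 = EB 84 B1.
Offset 8: leading byte 0xE8 = 11101000 → 3-byte char #4 = E8 BD 8B.
Offset 11: leading byte 0xF3 = 11110011 → 4-byte char #5 = F3 AA 85 AD.
Offset 15: leading byte 0xF3 = 11110011 → 4-byte char #6 = F3 B5 9F 80.
Offset 19: leading byte 0xF1 = 11110001 → 4-byte char #7 = F1 BE 95 BB.
Leading byte 0xF1 = 11110001 matches 11110xxx → 4-byte sequence.
Byte 1: 0xF1 = 11110001, payload 001 (3 bits).
Byte 2: 0xBE = 10111110 (10xxxxxx ✓), payload 111110.
Byte 3: 0x95 = 10010101 (10xxxxxx ✓), payload 010101.
Byte 4: 0xBB = 10111011 (10xxxxxx ✓), payload 111011.
Concatenate: 001111110010101111011 = 0x7E57B (21 bits → U+7E57B).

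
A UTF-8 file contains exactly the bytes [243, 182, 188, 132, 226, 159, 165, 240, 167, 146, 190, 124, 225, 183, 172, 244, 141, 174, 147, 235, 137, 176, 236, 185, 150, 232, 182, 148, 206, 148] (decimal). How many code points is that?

Byte at offset 0: 0xF3 = 11110011 → 4-byte char (#1). Advance 4.
Byte at offset 4: 0xE2 = 11100010 → 3-byte char (#2). Advance 3.
Byte at offset 7: 0xF0 = 11110000 → 4-byte char (#3). Advance 4.
Byte at offset 11: 0x7C = 01111100 → 1-byte char (#4). Advance 1.
Byte at offset 12: 0xE1 = 11100001 → 3-byte char (#5). Advance 3.
Byte at offset 15: 0xF4 = 11110100 → 4-byte char (#6). Advance 4.
Byte at offset 19: 0xEB = 11101011 → 3-byte char (#7). Advance 3.
Byte at offset 22: 0xEC = 11101100 → 3-byte char (#8). Advance 3.
Byte at offset 25: 0xE8 = 11101000 → 3-byte char (#9). Advance 3.
Byte at offset 28: 0xCE = 11001110 → 2-byte char (#10). Advance 2.
Reached end at offset 30 after 10 code points.

10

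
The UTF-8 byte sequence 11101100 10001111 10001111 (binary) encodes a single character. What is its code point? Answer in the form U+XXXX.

U+C3CF

Leading byte 0xEC = 11101100 matches 1110xxxx → 3-byte sequence.
Byte 1: 0xEC = 11101100, payload 1100 (4 bits).
Byte 2: 0x8F = 10001111 (10xxxxxx ✓), payload 001111.
Byte 3: 0x8F = 10001111 (10xxxxxx ✓), payload 001111.
Concatenate: 1100001111001111 = 0xC3CF (16 bits → U+C3CF).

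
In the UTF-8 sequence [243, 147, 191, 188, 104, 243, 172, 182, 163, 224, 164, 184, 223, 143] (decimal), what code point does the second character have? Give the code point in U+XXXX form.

Offset 0: leading byte 0xF3 = 11110011 → 4-byte char #1 = F3 93 BF BC.
Offset 4: leading byte 0x68 = 01101000 → 1-byte char #2 = 68.
Leading byte 0x68 = 01101000 matches 0xxxxxxx → 1-byte sequence.
Byte 1: 0x68 = 01101000, payload 1101000 (7 bits).
Concatenate: 1101000 = 0x68 (7 bits → U+0068).

U+0068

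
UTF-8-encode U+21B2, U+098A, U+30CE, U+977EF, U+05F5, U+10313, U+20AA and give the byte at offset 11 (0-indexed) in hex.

U+21B2 → 3-byte form E2 86 B2 at offsets 0–2.
U+098A → 3-byte form E0 A6 8A at offsets 3–5.
U+30CE → 3-byte form E3 83 8E at offsets 6–8.
U+977EF → 4-byte form F2 97 9F AF at offsets 9–12.
Offset 11 falls in char 4's range; it's byte 3 of F2 97 9F AF = 0x9F.

0x9F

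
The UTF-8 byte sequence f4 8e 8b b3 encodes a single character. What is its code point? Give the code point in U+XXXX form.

U+10E2F3

Leading byte 0xF4 = 11110100 matches 11110xxx → 4-byte sequence.
Byte 1: 0xF4 = 11110100, payload 100 (3 bits).
Byte 2: 0x8E = 10001110 (10xxxxxx ✓), payload 001110.
Byte 3: 0x8B = 10001011 (10xxxxxx ✓), payload 001011.
Byte 4: 0xB3 = 10110011 (10xxxxxx ✓), payload 110011.
Concatenate: 100001110001011110011 = 0x10E2F3 (21 bits → U+10E2F3).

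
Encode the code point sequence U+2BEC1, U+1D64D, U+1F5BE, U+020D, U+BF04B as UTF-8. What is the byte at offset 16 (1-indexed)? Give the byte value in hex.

1-indexed offset 16 is 0-indexed offset 15.
U+2BEC1 → 4-byte form F0 AB BB 81 at offsets 0–3.
U+1D64D → 4-byte form F0 9D 99 8D at offsets 4–7.
U+1F5BE → 4-byte form F0 9F 96 BE at offsets 8–11.
U+020D → 2-byte form C8 8D at offsets 12–13.
U+BF04B → 4-byte form F2 BF 81 8B at offsets 14–17.
Offset 15 falls in char 5's range; it's byte 2 of F2 BF 81 8B = 0xBF.

0xBF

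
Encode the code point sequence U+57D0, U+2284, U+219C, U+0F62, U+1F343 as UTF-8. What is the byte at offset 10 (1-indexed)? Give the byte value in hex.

1-indexed offset 10 is 0-indexed offset 9.
U+57D0 → 3-byte form E5 9F 90 at offsets 0–2.
U+2284 → 3-byte form E2 8A 84 at offsets 3–5.
U+219C → 3-byte form E2 86 9C at offsets 6–8.
U+0F62 → 3-byte form E0 BD A2 at offsets 9–11.
Offset 9 falls in char 4's range; it's byte 1 of E0 BD A2 = 0xE0.

0xE0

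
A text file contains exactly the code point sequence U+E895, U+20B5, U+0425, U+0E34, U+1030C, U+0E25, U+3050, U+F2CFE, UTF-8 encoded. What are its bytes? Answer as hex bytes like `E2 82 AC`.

U+E895: 3-byte form → EE A2 95.
U+20B5: 3-byte form → E2 82 B5.
U+0425: 2-byte form → D0 A5.
U+0E34: 3-byte form → E0 B8 B4.
U+1030C: 4-byte form → F0 90 8C 8C.
U+0E25: 3-byte form → E0 B8 A5.
U+3050: 3-byte form → E3 81 90.
U+F2CFE: 4-byte form → F3 B2 B3 BE.
Concatenated (25 bytes): EE A2 95 E2 82 B5 D0 A5 E0 B8 B4 F0 90 8C 8C E0 B8 A5 E3 81 90 F3 B2 B3 BE.

EE A2 95 E2 82 B5 D0 A5 E0 B8 B4 F0 90 8C 8C E0 B8 A5 E3 81 90 F3 B2 B3 BE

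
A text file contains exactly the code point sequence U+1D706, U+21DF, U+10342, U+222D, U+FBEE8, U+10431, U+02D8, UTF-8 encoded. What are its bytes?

U+1D706: 4-byte form → F0 9D 9C 86.
U+21DF: 3-byte form → E2 87 9F.
U+10342: 4-byte form → F0 90 8D 82.
U+222D: 3-byte form → E2 88 AD.
U+FBEE8: 4-byte form → F3 BB BB A8.
U+10431: 4-byte form → F0 90 90 B1.
U+02D8: 2-byte form → CB 98.
Concatenated (24 bytes): F0 9D 9C 86 E2 87 9F F0 90 8D 82 E2 88 AD F3 BB BB A8 F0 90 90 B1 CB 98.

F0 9D 9C 86 E2 87 9F F0 90 8D 82 E2 88 AD F3 BB BB A8 F0 90 90 B1 CB 98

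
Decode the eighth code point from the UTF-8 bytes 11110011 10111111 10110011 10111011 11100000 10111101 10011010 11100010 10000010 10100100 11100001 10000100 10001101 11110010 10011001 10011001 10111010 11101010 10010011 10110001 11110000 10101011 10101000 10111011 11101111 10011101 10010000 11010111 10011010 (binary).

Offset 0: leading byte 0xF3 = 11110011 → 4-byte char #1 = F3 BF B3 BB.
Offset 4: leading byte 0xE0 = 11100000 → 3-byte char #2 = E0 BD 9A.
Offset 7: leading byte 0xE2 = 11100010 → 3-byte char #3 = E2 82 A4.
Offset 10: leading byte 0xE1 = 11100001 → 3-byte char #4 = E1 84 8D.
Offset 13: leading byte 0xF2 = 11110010 → 4-byte char #5 = F2 99 99 BA.
Offset 17: leading byte 0xEA = 11101010 → 3-byte char #6 = EA 93 B1.
Offset 20: leading byte 0xF0 = 11110000 → 4-byte char #7 = F0 AB A8 BB.
Offset 24: leading byte 0xEF = 11101111 → 3-byte char #8 = EF 9D 90.
Leading byte 0xEF = 11101111 matches 1110xxxx → 3-byte sequence.
Byte 1: 0xEF = 11101111, payload 1111 (4 bits).
Byte 2: 0x9D = 10011101 (10xxxxxx ✓), payload 011101.
Byte 3: 0x90 = 10010000 (10xxxxxx ✓), payload 010000.
Concatenate: 1111011101010000 = 0xF750 (16 bits → U+F750).

U+F750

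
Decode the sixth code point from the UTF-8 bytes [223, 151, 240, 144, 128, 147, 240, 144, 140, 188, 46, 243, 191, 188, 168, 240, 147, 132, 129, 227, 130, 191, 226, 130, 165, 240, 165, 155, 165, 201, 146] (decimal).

Offset 0: leading byte 0xDF = 11011111 → 2-byte char #1 = DF 97.
Offset 2: leading byte 0xF0 = 11110000 → 4-byte char #2 = F0 90 80 93.
Offset 6: leading byte 0xF0 = 11110000 → 4-byte char #3 = F0 90 8C BC.
Offset 10: leading byte 0x2E = 00101110 → 1-byte char #4 = 2E.
Offset 11: leading byte 0xF3 = 11110011 → 4-byte char #5 = F3 BF BC A8.
Offset 15: leading byte 0xF0 = 11110000 → 4-byte char #6 = F0 93 84 81.
Leading byte 0xF0 = 11110000 matches 11110xxx → 4-byte sequence.
Byte 1: 0xF0 = 11110000, payload 000 (3 bits).
Byte 2: 0x93 = 10010011 (10xxxxxx ✓), payload 010011.
Byte 3: 0x84 = 10000100 (10xxxxxx ✓), payload 000100.
Byte 4: 0x81 = 10000001 (10xxxxxx ✓), payload 000001.
Concatenate: 000010011000100000001 = 0x13101 (21 bits → U+13101).

U+13101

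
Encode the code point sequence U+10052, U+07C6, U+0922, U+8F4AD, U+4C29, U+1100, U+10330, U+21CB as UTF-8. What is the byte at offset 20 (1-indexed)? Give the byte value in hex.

1-indexed offset 20 is 0-indexed offset 19.
U+10052 → 4-byte form F0 90 81 92 at offsets 0–3.
U+07C6 → 2-byte form DF 86 at offsets 4–5.
U+0922 → 3-byte form E0 A4 A2 at offsets 6–8.
U+8F4AD → 4-byte form F2 8F 92 AD at offsets 9–12.
U+4C29 → 3-byte form E4 B0 A9 at offsets 13–15.
U+1100 → 3-byte form E1 84 80 at offsets 16–18.
U+10330 → 4-byte form F0 90 8C B0 at offsets 19–22.
Offset 19 falls in char 7's range; it's byte 1 of F0 90 8C B0 = 0xF0.

0xF0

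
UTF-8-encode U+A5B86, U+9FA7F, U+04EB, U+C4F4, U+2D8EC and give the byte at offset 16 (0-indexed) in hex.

U+A5B86 → 4-byte form F2 A5 AE 86 at offsets 0–3.
U+9FA7F → 4-byte form F2 9F A9 BF at offsets 4–7.
U+04EB → 2-byte form D3 AB at offsets 8–9.
U+C4F4 → 3-byte form EC 93 B4 at offsets 10–12.
U+2D8EC → 4-byte form F0 AD A3 AC at offsets 13–16.
Offset 16 falls in char 5's range; it's byte 4 of F0 AD A3 AC = 0xAC.

0xAC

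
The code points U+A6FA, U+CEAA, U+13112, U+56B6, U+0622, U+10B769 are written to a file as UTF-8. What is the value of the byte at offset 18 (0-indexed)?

U+A6FA → 3-byte form EA 9B BA at offsets 0–2.
U+CEAA → 3-byte form EC BA AA at offsets 3–5.
U+13112 → 4-byte form F0 93 84 92 at offsets 6–9.
U+56B6 → 3-byte form E5 9A B6 at offsets 10–12.
U+0622 → 2-byte form D8 A2 at offsets 13–14.
U+10B769 → 4-byte form F4 8B 9D A9 at offsets 15–18.
Offset 18 falls in char 6's range; it's byte 4 of F4 8B 9D A9 = 0xA9.

0xA9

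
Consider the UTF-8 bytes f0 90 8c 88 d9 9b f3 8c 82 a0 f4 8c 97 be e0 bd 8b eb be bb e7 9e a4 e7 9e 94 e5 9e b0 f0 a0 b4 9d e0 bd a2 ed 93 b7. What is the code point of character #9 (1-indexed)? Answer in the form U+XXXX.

Offset 0: leading byte 0xF0 = 11110000 → 4-byte char #1 = F0 90 8C 88.
Offset 4: leading byte 0xD9 = 11011001 → 2-byte char #2 = D9 9B.
Offset 6: leading byte 0xF3 = 11110011 → 4-byte char #3 = F3 8C 82 A0.
Offset 10: leading byte 0xF4 = 11110100 → 4-byte char #4 = F4 8C 97 BE.
Offset 14: leading byte 0xE0 = 11100000 → 3-byte char #5 = E0 BD 8B.
Offset 17: leading byte 0xEB = 11101011 → 3-byte char #6 = EB BE BB.
Offset 20: leading byte 0xE7 = 11100111 → 3-byte char #7 = E7 9E A4.
Offset 23: leading byte 0xE7 = 11100111 → 3-byte char #8 = E7 9E 94.
Offset 26: leading byte 0xE5 = 11100101 → 3-byte char #9 = E5 9E B0.
Leading byte 0xE5 = 11100101 matches 1110xxxx → 3-byte sequence.
Byte 1: 0xE5 = 11100101, payload 0101 (4 bits).
Byte 2: 0x9E = 10011110 (10xxxxxx ✓), payload 011110.
Byte 3: 0xB0 = 10110000 (10xxxxxx ✓), payload 110000.
Concatenate: 0101011110110000 = 0x57B0 (16 bits → U+57B0).

U+57B0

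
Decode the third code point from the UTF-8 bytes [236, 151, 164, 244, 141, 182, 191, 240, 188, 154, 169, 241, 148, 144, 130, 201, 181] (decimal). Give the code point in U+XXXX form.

U+3C6A9

Offset 0: leading byte 0xEC = 11101100 → 3-byte char #1 = EC 97 A4.
Offset 3: leading byte 0xF4 = 11110100 → 4-byte char #2 = F4 8D B6 BF.
Offset 7: leading byte 0xF0 = 11110000 → 4-byte char #3 = F0 BC 9A A9.
Leading byte 0xF0 = 11110000 matches 11110xxx → 4-byte sequence.
Byte 1: 0xF0 = 11110000, payload 000 (3 bits).
Byte 2: 0xBC = 10111100 (10xxxxxx ✓), payload 111100.
Byte 3: 0x9A = 10011010 (10xxxxxx ✓), payload 011010.
Byte 4: 0xA9 = 10101001 (10xxxxxx ✓), payload 101001.
Concatenate: 000111100011010101001 = 0x3C6A9 (21 bits → U+3C6A9).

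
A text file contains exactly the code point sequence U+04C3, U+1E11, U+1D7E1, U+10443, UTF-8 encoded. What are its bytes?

D3 83 E1 B8 91 F0 9D 9F A1 F0 90 91 83

U+04C3: 2-byte form → D3 83.
U+1E11: 3-byte form → E1 B8 91.
U+1D7E1: 4-byte form → F0 9D 9F A1.
U+10443: 4-byte form → F0 90 91 83.
Concatenated (13 bytes): D3 83 E1 B8 91 F0 9D 9F A1 F0 90 91 83.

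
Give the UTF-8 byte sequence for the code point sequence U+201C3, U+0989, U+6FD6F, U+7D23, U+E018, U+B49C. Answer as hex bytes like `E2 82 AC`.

F0 A0 87 83 E0 A6 89 F1 AF B5 AF E7 B4 A3 EE 80 98 EB 92 9C

U+201C3: 4-byte form → F0 A0 87 83.
U+0989: 3-byte form → E0 A6 89.
U+6FD6F: 4-byte form → F1 AF B5 AF.
U+7D23: 3-byte form → E7 B4 A3.
U+E018: 3-byte form → EE 80 98.
U+B49C: 3-byte form → EB 92 9C.
Concatenated (20 bytes): F0 A0 87 83 E0 A6 89 F1 AF B5 AF E7 B4 A3 EE 80 98 EB 92 9C.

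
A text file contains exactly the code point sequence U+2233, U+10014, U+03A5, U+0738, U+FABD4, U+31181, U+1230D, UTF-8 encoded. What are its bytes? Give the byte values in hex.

E2 88 B3 F0 90 80 94 CE A5 DC B8 F3 BA AF 94 F0 B1 86 81 F0 92 8C 8D

U+2233: 3-byte form → E2 88 B3.
U+10014: 4-byte form → F0 90 80 94.
U+03A5: 2-byte form → CE A5.
U+0738: 2-byte form → DC B8.
U+FABD4: 4-byte form → F3 BA AF 94.
U+31181: 4-byte form → F0 B1 86 81.
U+1230D: 4-byte form → F0 92 8C 8D.
Concatenated (23 bytes): E2 88 B3 F0 90 80 94 CE A5 DC B8 F3 BA AF 94 F0 B1 86 81 F0 92 8C 8D.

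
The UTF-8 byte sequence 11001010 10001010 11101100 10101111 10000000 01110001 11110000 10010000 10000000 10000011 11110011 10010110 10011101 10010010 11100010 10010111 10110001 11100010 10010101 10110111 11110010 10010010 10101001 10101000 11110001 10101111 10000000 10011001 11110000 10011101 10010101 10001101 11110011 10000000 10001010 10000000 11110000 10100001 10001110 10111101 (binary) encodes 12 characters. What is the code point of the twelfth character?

U+213BD

Offset 0: leading byte 0xCA = 11001010 → 2-byte char #1 = CA 8A.
Offset 2: leading byte 0xEC = 11101100 → 3-byte char #2 = EC AF 80.
Offset 5: leading byte 0x71 = 01110001 → 1-byte char #3 = 71.
Offset 6: leading byte 0xF0 = 11110000 → 4-byte char #4 = F0 90 80 83.
Offset 10: leading byte 0xF3 = 11110011 → 4-byte char #5 = F3 96 9D 92.
Offset 14: leading byte 0xE2 = 11100010 → 3-byte char #6 = E2 97 B1.
Offset 17: leading byte 0xE2 = 11100010 → 3-byte char #7 = E2 95 B7.
Offset 20: leading byte 0xF2 = 11110010 → 4-byte char #8 = F2 92 A9 A8.
Offset 24: leading byte 0xF1 = 11110001 → 4-byte char #9 = F1 AF 80 99.
Offset 28: leading byte 0xF0 = 11110000 → 4-byte char #10 = F0 9D 95 8D.
Offset 32: leading byte 0xF3 = 11110011 → 4-byte char #11 = F3 80 8A 80.
Offset 36: leading byte 0xF0 = 11110000 → 4-byte char #12 = F0 A1 8E BD.
Leading byte 0xF0 = 11110000 matches 11110xxx → 4-byte sequence.
Byte 1: 0xF0 = 11110000, payload 000 (3 bits).
Byte 2: 0xA1 = 10100001 (10xxxxxx ✓), payload 100001.
Byte 3: 0x8E = 10001110 (10xxxxxx ✓), payload 001110.
Byte 4: 0xBD = 10111101 (10xxxxxx ✓), payload 111101.
Concatenate: 000100001001110111101 = 0x213BD (21 bits → U+213BD).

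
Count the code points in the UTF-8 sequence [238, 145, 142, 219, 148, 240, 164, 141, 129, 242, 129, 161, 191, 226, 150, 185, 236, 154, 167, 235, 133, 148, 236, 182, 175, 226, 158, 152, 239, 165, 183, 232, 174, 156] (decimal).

Byte at offset 0: 0xEE = 11101110 → 3-byte char (#1). Advance 3.
Byte at offset 3: 0xDB = 11011011 → 2-byte char (#2). Advance 2.
Byte at offset 5: 0xF0 = 11110000 → 4-byte char (#3). Advance 4.
Byte at offset 9: 0xF2 = 11110010 → 4-byte char (#4). Advance 4.
Byte at offset 13: 0xE2 = 11100010 → 3-byte char (#5). Advance 3.
Byte at offset 16: 0xEC = 11101100 → 3-byte char (#6). Advance 3.
Byte at offset 19: 0xEB = 11101011 → 3-byte char (#7). Advance 3.
Byte at offset 22: 0xEC = 11101100 → 3-byte char (#8). Advance 3.
Byte at offset 25: 0xE2 = 11100010 → 3-byte char (#9). Advance 3.
Byte at offset 28: 0xEF = 11101111 → 3-byte char (#10). Advance 3.
Byte at offset 31: 0xE8 = 11101000 → 3-byte char (#11). Advance 3.
Reached end at offset 34 after 11 code points.

11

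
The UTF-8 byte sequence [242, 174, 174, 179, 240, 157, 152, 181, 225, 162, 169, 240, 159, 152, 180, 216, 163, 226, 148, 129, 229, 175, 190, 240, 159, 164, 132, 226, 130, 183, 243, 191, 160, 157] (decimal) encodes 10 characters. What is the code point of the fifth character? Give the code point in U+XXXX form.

Offset 0: leading byte 0xF2 = 11110010 → 4-byte char #1 = F2 AE AE B3.
Offset 4: leading byte 0xF0 = 11110000 → 4-byte char #2 = F0 9D 98 B5.
Offset 8: leading byte 0xE1 = 11100001 → 3-byte char #3 = E1 A2 A9.
Offset 11: leading byte 0xF0 = 11110000 → 4-byte char #4 = F0 9F 98 B4.
Offset 15: leading byte 0xD8 = 11011000 → 2-byte char #5 = D8 A3.
Leading byte 0xD8 = 11011000 matches 110xxxxx → 2-byte sequence.
Byte 1: 0xD8 = 11011000, payload 11000 (5 bits).
Byte 2: 0xA3 = 10100011 (10xxxxxx ✓), payload 100011.
Concatenate: 11000100011 = 0x623 (11 bits → U+0623).

U+0623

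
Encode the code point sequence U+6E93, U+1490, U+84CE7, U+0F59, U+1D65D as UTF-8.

U+6E93: 3-byte form → E6 BA 93.
U+1490: 3-byte form → E1 92 90.
U+84CE7: 4-byte form → F2 84 B3 A7.
U+0F59: 3-byte form → E0 BD 99.
U+1D65D: 4-byte form → F0 9D 99 9D.
Concatenated (17 bytes): E6 BA 93 E1 92 90 F2 84 B3 A7 E0 BD 99 F0 9D 99 9D.

E6 BA 93 E1 92 90 F2 84 B3 A7 E0 BD 99 F0 9D 99 9D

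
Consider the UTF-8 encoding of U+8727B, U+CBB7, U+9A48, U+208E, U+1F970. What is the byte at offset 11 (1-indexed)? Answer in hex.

1-indexed offset 11 is 0-indexed offset 10.
U+8727B → 4-byte form F2 87 89 BB at offsets 0–3.
U+CBB7 → 3-byte form EC AE B7 at offsets 4–6.
U+9A48 → 3-byte form E9 A9 88 at offsets 7–9.
U+208E → 3-byte form E2 82 8E at offsets 10–12.
Offset 10 falls in char 4's range; it's byte 1 of E2 82 8E = 0xE2.

0xE2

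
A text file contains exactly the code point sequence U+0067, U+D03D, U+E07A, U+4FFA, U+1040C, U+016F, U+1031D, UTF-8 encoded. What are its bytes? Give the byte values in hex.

U+0067: 1-byte form → 67.
U+D03D: 3-byte form → ED 80 BD.
U+E07A: 3-byte form → EE 81 BA.
U+4FFA: 3-byte form → E4 BF BA.
U+1040C: 4-byte form → F0 90 90 8C.
U+016F: 2-byte form → C5 AF.
U+1031D: 4-byte form → F0 90 8C 9D.
Concatenated (20 bytes): 67 ED 80 BD EE 81 BA E4 BF BA F0 90 90 8C C5 AF F0 90 8C 9D.

67 ED 80 BD EE 81 BA E4 BF BA F0 90 90 8C C5 AF F0 90 8C 9D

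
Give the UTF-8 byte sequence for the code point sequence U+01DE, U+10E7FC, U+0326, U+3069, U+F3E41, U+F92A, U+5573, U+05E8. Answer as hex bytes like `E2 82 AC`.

C7 9E F4 8E 9F BC CC A6 E3 81 A9 F3 B3 B9 81 EF A4 AA E5 95 B3 D7 A8

U+01DE: 2-byte form → C7 9E.
U+10E7FC: 4-byte form → F4 8E 9F BC.
U+0326: 2-byte form → CC A6.
U+3069: 3-byte form → E3 81 A9.
U+F3E41: 4-byte form → F3 B3 B9 81.
U+F92A: 3-byte form → EF A4 AA.
U+5573: 3-byte form → E5 95 B3.
U+05E8: 2-byte form → D7 A8.
Concatenated (23 bytes): C7 9E F4 8E 9F BC CC A6 E3 81 A9 F3 B3 B9 81 EF A4 AA E5 95 B3 D7 A8.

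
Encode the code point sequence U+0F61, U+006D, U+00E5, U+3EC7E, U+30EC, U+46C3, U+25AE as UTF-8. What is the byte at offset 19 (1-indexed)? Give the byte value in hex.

0xAE

1-indexed offset 19 is 0-indexed offset 18.
U+0F61 → 3-byte form E0 BD A1 at offsets 0–2.
U+006D → 1-byte form 6D at offsets 3–3.
U+00E5 → 2-byte form C3 A5 at offsets 4–5.
U+3EC7E → 4-byte form F0 BE B1 BE at offsets 6–9.
U+30EC → 3-byte form E3 83 AC at offsets 10–12.
U+46C3 → 3-byte form E4 9B 83 at offsets 13–15.
U+25AE → 3-byte form E2 96 AE at offsets 16–18.
Offset 18 falls in char 7's range; it's byte 3 of E2 96 AE = 0xAE.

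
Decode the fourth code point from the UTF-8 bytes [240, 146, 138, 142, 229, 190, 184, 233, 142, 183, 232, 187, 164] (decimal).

Offset 0: leading byte 0xF0 = 11110000 → 4-byte char #1 = F0 92 8A 8E.
Offset 4: leading byte 0xE5 = 11100101 → 3-byte char #2 = E5 BE B8.
Offset 7: leading byte 0xE9 = 11101001 → 3-byte char #3 = E9 8E B7.
Offset 10: leading byte 0xE8 = 11101000 → 3-byte char #4 = E8 BB A4.
Leading byte 0xE8 = 11101000 matches 1110xxxx → 3-byte sequence.
Byte 1: 0xE8 = 11101000, payload 1000 (4 bits).
Byte 2: 0xBB = 10111011 (10xxxxxx ✓), payload 111011.
Byte 3: 0xA4 = 10100100 (10xxxxxx ✓), payload 100100.
Concatenate: 1000111011100100 = 0x8EE4 (16 bits → U+8EE4).

U+8EE4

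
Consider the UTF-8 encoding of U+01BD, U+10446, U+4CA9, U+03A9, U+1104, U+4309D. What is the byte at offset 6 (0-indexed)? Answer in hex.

U+01BD → 2-byte form C6 BD at offsets 0–1.
U+10446 → 4-byte form F0 90 91 86 at offsets 2–5.
U+4CA9 → 3-byte form E4 B2 A9 at offsets 6–8.
Offset 6 falls in char 3's range; it's byte 1 of E4 B2 A9 = 0xE4.

0xE4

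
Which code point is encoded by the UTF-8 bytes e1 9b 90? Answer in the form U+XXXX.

U+16D0

Leading byte 0xE1 = 11100001 matches 1110xxxx → 3-byte sequence.
Byte 1: 0xE1 = 11100001, payload 0001 (4 bits).
Byte 2: 0x9B = 10011011 (10xxxxxx ✓), payload 011011.
Byte 3: 0x90 = 10010000 (10xxxxxx ✓), payload 010000.
Concatenate: 0001011011010000 = 0x16D0 (16 bits → U+16D0).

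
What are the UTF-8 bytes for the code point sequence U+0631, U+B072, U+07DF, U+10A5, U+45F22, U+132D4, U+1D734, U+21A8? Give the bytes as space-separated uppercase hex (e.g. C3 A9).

D8 B1 EB 81 B2 DF 9F E1 82 A5 F1 85 BC A2 F0 93 8B 94 F0 9D 9C B4 E2 86 A8

U+0631: 2-byte form → D8 B1.
U+B072: 3-byte form → EB 81 B2.
U+07DF: 2-byte form → DF 9F.
U+10A5: 3-byte form → E1 82 A5.
U+45F22: 4-byte form → F1 85 BC A2.
U+132D4: 4-byte form → F0 93 8B 94.
U+1D734: 4-byte form → F0 9D 9C B4.
U+21A8: 3-byte form → E2 86 A8.
Concatenated (25 bytes): D8 B1 EB 81 B2 DF 9F E1 82 A5 F1 85 BC A2 F0 93 8B 94 F0 9D 9C B4 E2 86 A8.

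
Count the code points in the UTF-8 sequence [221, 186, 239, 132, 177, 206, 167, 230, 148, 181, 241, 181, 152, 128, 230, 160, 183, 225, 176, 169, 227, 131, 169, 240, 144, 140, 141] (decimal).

9

Byte at offset 0: 0xDD = 11011101 → 2-byte char (#1). Advance 2.
Byte at offset 2: 0xEF = 11101111 → 3-byte char (#2). Advance 3.
Byte at offset 5: 0xCE = 11001110 → 2-byte char (#3). Advance 2.
Byte at offset 7: 0xE6 = 11100110 → 3-byte char (#4). Advance 3.
Byte at offset 10: 0xF1 = 11110001 → 4-byte char (#5). Advance 4.
Byte at offset 14: 0xE6 = 11100110 → 3-byte char (#6). Advance 3.
Byte at offset 17: 0xE1 = 11100001 → 3-byte char (#7). Advance 3.
Byte at offset 20: 0xE3 = 11100011 → 3-byte char (#8). Advance 3.
Byte at offset 23: 0xF0 = 11110000 → 4-byte char (#9). Advance 4.
Reached end at offset 27 after 9 code points.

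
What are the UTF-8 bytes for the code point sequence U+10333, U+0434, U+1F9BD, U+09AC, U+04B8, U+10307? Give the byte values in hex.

F0 90 8C B3 D0 B4 F0 9F A6 BD E0 A6 AC D2 B8 F0 90 8C 87

U+10333: 4-byte form → F0 90 8C B3.
U+0434: 2-byte form → D0 B4.
U+1F9BD: 4-byte form → F0 9F A6 BD.
U+09AC: 3-byte form → E0 A6 AC.
U+04B8: 2-byte form → D2 B8.
U+10307: 4-byte form → F0 90 8C 87.
Concatenated (19 bytes): F0 90 8C B3 D0 B4 F0 9F A6 BD E0 A6 AC D2 B8 F0 90 8C 87.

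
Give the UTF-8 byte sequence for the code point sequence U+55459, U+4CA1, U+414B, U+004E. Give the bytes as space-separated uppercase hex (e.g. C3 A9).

U+55459: 4-byte form → F1 95 91 99.
U+4CA1: 3-byte form → E4 B2 A1.
U+414B: 3-byte form → E4 85 8B.
U+004E: 1-byte form → 4E.
Concatenated (11 bytes): F1 95 91 99 E4 B2 A1 E4 85 8B 4E.

F1 95 91 99 E4 B2 A1 E4 85 8B 4E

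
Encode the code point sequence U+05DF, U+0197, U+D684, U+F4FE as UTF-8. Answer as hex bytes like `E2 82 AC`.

D7 9F C6 97 ED 9A 84 EF 93 BE

U+05DF: 2-byte form → D7 9F.
U+0197: 2-byte form → C6 97.
U+D684: 3-byte form → ED 9A 84.
U+F4FE: 3-byte form → EF 93 BE.
Concatenated (10 bytes): D7 9F C6 97 ED 9A 84 EF 93 BE.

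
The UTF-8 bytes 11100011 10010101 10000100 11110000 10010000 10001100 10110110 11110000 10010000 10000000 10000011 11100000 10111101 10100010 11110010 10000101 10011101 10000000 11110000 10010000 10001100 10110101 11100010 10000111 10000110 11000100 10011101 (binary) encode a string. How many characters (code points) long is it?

Byte at offset 0: 0xE3 = 11100011 → 3-byte char (#1). Advance 3.
Byte at offset 3: 0xF0 = 11110000 → 4-byte char (#2). Advance 4.
Byte at offset 7: 0xF0 = 11110000 → 4-byte char (#3). Advance 4.
Byte at offset 11: 0xE0 = 11100000 → 3-byte char (#4). Advance 3.
Byte at offset 14: 0xF2 = 11110010 → 4-byte char (#5). Advance 4.
Byte at offset 18: 0xF0 = 11110000 → 4-byte char (#6). Advance 4.
Byte at offset 22: 0xE2 = 11100010 → 3-byte char (#7). Advance 3.
Byte at offset 25: 0xC4 = 11000100 → 2-byte char (#8). Advance 2.
Reached end at offset 27 after 8 code points.

8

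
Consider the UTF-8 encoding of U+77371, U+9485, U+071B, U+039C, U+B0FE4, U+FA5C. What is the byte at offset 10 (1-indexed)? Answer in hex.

0xCE

1-indexed offset 10 is 0-indexed offset 9.
U+77371 → 4-byte form F1 B7 8D B1 at offsets 0–3.
U+9485 → 3-byte form E9 92 85 at offsets 4–6.
U+071B → 2-byte form DC 9B at offsets 7–8.
U+039C → 2-byte form CE 9C at offsets 9–10.
Offset 9 falls in char 4's range; it's byte 1 of CE 9C = 0xCE.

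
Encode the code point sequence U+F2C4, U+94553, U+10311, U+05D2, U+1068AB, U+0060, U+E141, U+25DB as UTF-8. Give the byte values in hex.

EF 8B 84 F2 94 95 93 F0 90 8C 91 D7 92 F4 86 A2 AB 60 EE 85 81 E2 97 9B

U+F2C4: 3-byte form → EF 8B 84.
U+94553: 4-byte form → F2 94 95 93.
U+10311: 4-byte form → F0 90 8C 91.
U+05D2: 2-byte form → D7 92.
U+1068AB: 4-byte form → F4 86 A2 AB.
U+0060: 1-byte form → 60.
U+E141: 3-byte form → EE 85 81.
U+25DB: 3-byte form → E2 97 9B.
Concatenated (24 bytes): EF 8B 84 F2 94 95 93 F0 90 8C 91 D7 92 F4 86 A2 AB 60 EE 85 81 E2 97 9B.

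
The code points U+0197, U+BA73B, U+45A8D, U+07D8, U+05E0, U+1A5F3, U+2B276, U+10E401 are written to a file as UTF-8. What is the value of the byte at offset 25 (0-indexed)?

0x81

U+0197 → 2-byte form C6 97 at offsets 0–1.
U+BA73B → 4-byte form F2 BA 9C BB at offsets 2–5.
U+45A8D → 4-byte form F1 85 AA 8D at offsets 6–9.
U+07D8 → 2-byte form DF 98 at offsets 10–11.
U+05E0 → 2-byte form D7 A0 at offsets 12–13.
U+1A5F3 → 4-byte form F0 9A 97 B3 at offsets 14–17.
U+2B276 → 4-byte form F0 AB 89 B6 at offsets 18–21.
U+10E401 → 4-byte form F4 8E 90 81 at offsets 22–25.
Offset 25 falls in char 8's range; it's byte 4 of F4 8E 90 81 = 0x81.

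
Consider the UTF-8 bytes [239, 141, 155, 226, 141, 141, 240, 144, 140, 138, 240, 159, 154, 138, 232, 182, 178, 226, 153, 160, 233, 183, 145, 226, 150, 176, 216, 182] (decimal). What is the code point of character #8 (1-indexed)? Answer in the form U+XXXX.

Offset 0: leading byte 0xEF = 11101111 → 3-byte char #1 = EF 8D 9B.
Offset 3: leading byte 0xE2 = 11100010 → 3-byte char #2 = E2 8D 8D.
Offset 6: leading byte 0xF0 = 11110000 → 4-byte char #3 = F0 90 8C 8A.
Offset 10: leading byte 0xF0 = 11110000 → 4-byte char #4 = F0 9F 9A 8A.
Offset 14: leading byte 0xE8 = 11101000 → 3-byte char #5 = E8 B6 B2.
Offset 17: leading byte 0xE2 = 11100010 → 3-byte char #6 = E2 99 A0.
Offset 20: leading byte 0xE9 = 11101001 → 3-byte char #7 = E9 B7 91.
Offset 23: leading byte 0xE2 = 11100010 → 3-byte char #8 = E2 96 B0.
Leading byte 0xE2 = 11100010 matches 1110xxxx → 3-byte sequence.
Byte 1: 0xE2 = 11100010, payload 0010 (4 bits).
Byte 2: 0x96 = 10010110 (10xxxxxx ✓), payload 010110.
Byte 3: 0xB0 = 10110000 (10xxxxxx ✓), payload 110000.
Concatenate: 0010010110110000 = 0x25B0 (16 bits → U+25B0).

U+25B0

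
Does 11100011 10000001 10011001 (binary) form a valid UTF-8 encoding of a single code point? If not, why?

Leading byte 0xE3 = 11100011 → 3-byte form.
Continuation bytes 0x81=10000001, 0x99=10011001 all match 10xxxxxx.
Decoded value 0x3059 is ≥ 0x800 (shortest form) and not a surrogate.

valid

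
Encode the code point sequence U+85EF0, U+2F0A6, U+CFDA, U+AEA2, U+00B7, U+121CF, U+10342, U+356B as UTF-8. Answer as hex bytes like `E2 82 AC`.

F2 85 BB B0 F0 AF 82 A6 EC BF 9A EA BA A2 C2 B7 F0 92 87 8F F0 90 8D 82 E3 95 AB

U+85EF0: 4-byte form → F2 85 BB B0.
U+2F0A6: 4-byte form → F0 AF 82 A6.
U+CFDA: 3-byte form → EC BF 9A.
U+AEA2: 3-byte form → EA BA A2.
U+00B7: 2-byte form → C2 B7.
U+121CF: 4-byte form → F0 92 87 8F.
U+10342: 4-byte form → F0 90 8D 82.
U+356B: 3-byte form → E3 95 AB.
Concatenated (27 bytes): F2 85 BB B0 F0 AF 82 A6 EC BF 9A EA BA A2 C2 B7 F0 92 87 8F F0 90 8D 82 E3 95 AB.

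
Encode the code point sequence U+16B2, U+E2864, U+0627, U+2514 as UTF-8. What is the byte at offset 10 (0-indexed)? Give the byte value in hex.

U+16B2 → 3-byte form E1 9A B2 at offsets 0–2.
U+E2864 → 4-byte form F3 A2 A1 A4 at offsets 3–6.
U+0627 → 2-byte form D8 A7 at offsets 7–8.
U+2514 → 3-byte form E2 94 94 at offsets 9–11.
Offset 10 falls in char 4's range; it's byte 2 of E2 94 94 = 0x94.

0x94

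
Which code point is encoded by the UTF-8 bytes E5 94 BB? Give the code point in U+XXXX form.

Leading byte 0xE5 = 11100101 matches 1110xxxx → 3-byte sequence.
Byte 1: 0xE5 = 11100101, payload 0101 (4 bits).
Byte 2: 0x94 = 10010100 (10xxxxxx ✓), payload 010100.
Byte 3: 0xBB = 10111011 (10xxxxxx ✓), payload 111011.
Concatenate: 0101010100111011 = 0x553B (16 bits → U+553B).

U+553B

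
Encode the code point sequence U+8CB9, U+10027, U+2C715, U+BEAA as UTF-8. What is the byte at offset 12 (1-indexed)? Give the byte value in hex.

1-indexed offset 12 is 0-indexed offset 11.
U+8CB9 → 3-byte form E8 B2 B9 at offsets 0–2.
U+10027 → 4-byte form F0 90 80 A7 at offsets 3–6.
U+2C715 → 4-byte form F0 AC 9C 95 at offsets 7–10.
U+BEAA → 3-byte form EB BA AA at offsets 11–13.
Offset 11 falls in char 4's range; it's byte 1 of EB BA AA = 0xEB.

0xEB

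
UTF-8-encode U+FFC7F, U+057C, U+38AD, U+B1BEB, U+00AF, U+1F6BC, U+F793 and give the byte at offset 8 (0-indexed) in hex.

U+FFC7F → 4-byte form F3 BF B1 BF at offsets 0–3.
U+057C → 2-byte form D5 BC at offsets 4–5.
U+38AD → 3-byte form E3 A2 AD at offsets 6–8.
Offset 8 falls in char 3's range; it's byte 3 of E3 A2 AD = 0xAD.

0xAD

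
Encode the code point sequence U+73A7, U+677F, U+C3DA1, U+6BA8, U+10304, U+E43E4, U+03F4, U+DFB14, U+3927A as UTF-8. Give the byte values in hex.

E7 8E A7 E6 9D BF F3 83 B6 A1 E6 AE A8 F0 90 8C 84 F3 A4 8F A4 CF B4 F3 9F AC 94 F0 B9 89 BA

U+73A7: 3-byte form → E7 8E A7.
U+677F: 3-byte form → E6 9D BF.
U+C3DA1: 4-byte form → F3 83 B6 A1.
U+6BA8: 3-byte form → E6 AE A8.
U+10304: 4-byte form → F0 90 8C 84.
U+E43E4: 4-byte form → F3 A4 8F A4.
U+03F4: 2-byte form → CF B4.
U+DFB14: 4-byte form → F3 9F AC 94.
U+3927A: 4-byte form → F0 B9 89 BA.
Concatenated (31 bytes): E7 8E A7 E6 9D BF F3 83 B6 A1 E6 AE A8 F0 90 8C 84 F3 A4 8F A4 CF B4 F3 9F AC 94 F0 B9 89 BA.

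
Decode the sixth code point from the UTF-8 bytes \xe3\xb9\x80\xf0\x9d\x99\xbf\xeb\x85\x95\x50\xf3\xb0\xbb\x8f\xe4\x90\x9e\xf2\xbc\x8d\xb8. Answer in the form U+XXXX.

U+441E

Offset 0: leading byte 0xE3 = 11100011 → 3-byte char #1 = E3 B9 80.
Offset 3: leading byte 0xF0 = 11110000 → 4-byte char #2 = F0 9D 99 BF.
Offset 7: leading byte 0xEB = 11101011 → 3-byte char #3 = EB 85 95.
Offset 10: leading byte 0x50 = 01010000 → 1-byte char #4 = 50.
Offset 11: leading byte 0xF3 = 11110011 → 4-byte char #5 = F3 B0 BB 8F.
Offset 15: leading byte 0xE4 = 11100100 → 3-byte char #6 = E4 90 9E.
Leading byte 0xE4 = 11100100 matches 1110xxxx → 3-byte sequence.
Byte 1: 0xE4 = 11100100, payload 0100 (4 bits).
Byte 2: 0x90 = 10010000 (10xxxxxx ✓), payload 010000.
Byte 3: 0x9E = 10011110 (10xxxxxx ✓), payload 011110.
Concatenate: 0100010000011110 = 0x441E (16 bits → U+441E).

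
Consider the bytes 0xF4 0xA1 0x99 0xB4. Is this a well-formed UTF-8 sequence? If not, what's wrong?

invalid (encodes a value above U+10FFFF)

Leading byte 0xF4 = 11110100 → 4-byte form.
Payload = 0x121674, which exceeds U+10FFFF, the maximum Unicode code point. (Leading bytes F5–FF, or F4 followed by ≥ 0x90, are invalid.)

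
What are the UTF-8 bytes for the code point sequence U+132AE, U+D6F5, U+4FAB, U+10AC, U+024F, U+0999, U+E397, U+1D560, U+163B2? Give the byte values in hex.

F0 93 8A AE ED 9B B5 E4 BE AB E1 82 AC C9 8F E0 A6 99 EE 8E 97 F0 9D 95 A0 F0 96 8E B2

U+132AE: 4-byte form → F0 93 8A AE.
U+D6F5: 3-byte form → ED 9B B5.
U+4FAB: 3-byte form → E4 BE AB.
U+10AC: 3-byte form → E1 82 AC.
U+024F: 2-byte form → C9 8F.
U+0999: 3-byte form → E0 A6 99.
U+E397: 3-byte form → EE 8E 97.
U+1D560: 4-byte form → F0 9D 95 A0.
U+163B2: 4-byte form → F0 96 8E B2.
Concatenated (29 bytes): F0 93 8A AE ED 9B B5 E4 BE AB E1 82 AC C9 8F E0 A6 99 EE 8E 97 F0 9D 95 A0 F0 96 8E B2.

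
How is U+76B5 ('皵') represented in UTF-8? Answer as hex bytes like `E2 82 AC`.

E7 9A B5

U+76B5 = 0x76B5 = 30389 decimal. In range U+0800–U+FFFF → 3-byte form: 1110xxxx 10xxxxxx 10xxxxxx.
Binary (16 bits): 0111011010110101.
Split 4+6+6: 0111 | 011010 | 110101.
Byte 1: 11100111 = 0xE7.
Byte 2: 10011010 = 0x9A.
Byte 3: 10110101 = 0xB5.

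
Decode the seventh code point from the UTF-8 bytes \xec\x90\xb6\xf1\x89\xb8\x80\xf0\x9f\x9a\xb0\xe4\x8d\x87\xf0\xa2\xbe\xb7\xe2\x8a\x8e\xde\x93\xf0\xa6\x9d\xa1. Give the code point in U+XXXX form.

U+0793

Offset 0: leading byte 0xEC = 11101100 → 3-byte char #1 = EC 90 B6.
Offset 3: leading byte 0xF1 = 11110001 → 4-byte char #2 = F1 89 B8 80.
Offset 7: leading byte 0xF0 = 11110000 → 4-byte char #3 = F0 9F 9A B0.
Offset 11: leading byte 0xE4 = 11100100 → 3-byte char #4 = E4 8D 87.
Offset 14: leading byte 0xF0 = 11110000 → 4-byte char #5 = F0 A2 BE B7.
Offset 18: leading byte 0xE2 = 11100010 → 3-byte char #6 = E2 8A 8E.
Offset 21: leading byte 0xDE = 11011110 → 2-byte char #7 = DE 93.
Leading byte 0xDE = 11011110 matches 110xxxxx → 2-byte sequence.
Byte 1: 0xDE = 11011110, payload 11110 (5 bits).
Byte 2: 0x93 = 10010011 (10xxxxxx ✓), payload 010011.
Concatenate: 11110010011 = 0x793 (11 bits → U+0793).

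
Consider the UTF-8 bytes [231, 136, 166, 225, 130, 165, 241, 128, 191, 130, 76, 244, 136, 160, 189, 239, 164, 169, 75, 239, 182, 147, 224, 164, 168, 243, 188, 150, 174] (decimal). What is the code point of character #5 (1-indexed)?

U+10883D

Offset 0: leading byte 0xE7 = 11100111 → 3-byte char #1 = E7 88 A6.
Offset 3: leading byte 0xE1 = 11100001 → 3-byte char #2 = E1 82 A5.
Offset 6: leading byte 0xF1 = 11110001 → 4-byte char #3 = F1 80 BF 82.
Offset 10: leading byte 0x4C = 01001100 → 1-byte char #4 = 4C.
Offset 11: leading byte 0xF4 = 11110100 → 4-byte char #5 = F4 88 A0 BD.
Leading byte 0xF4 = 11110100 matches 11110xxx → 4-byte sequence.
Byte 1: 0xF4 = 11110100, payload 100 (3 bits).
Byte 2: 0x88 = 10001000 (10xxxxxx ✓), payload 001000.
Byte 3: 0xA0 = 10100000 (10xxxxxx ✓), payload 100000.
Byte 4: 0xBD = 10111101 (10xxxxxx ✓), payload 111101.
Concatenate: 100001000100000111101 = 0x10883D (21 bits → U+10883D).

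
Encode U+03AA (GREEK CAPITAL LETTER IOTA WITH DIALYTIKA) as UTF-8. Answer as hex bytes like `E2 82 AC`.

CE AA

U+03AA = 0x3AA = 938 decimal. In range U+0080–U+07FF → 2-byte form: 110xxxxx 10xxxxxx.
Binary (11 bits): 01110101010.
Split 5+6: 01110 | 101010.
Byte 1: 11001110 = 0xCE.
Byte 2: 10101010 = 0xAA.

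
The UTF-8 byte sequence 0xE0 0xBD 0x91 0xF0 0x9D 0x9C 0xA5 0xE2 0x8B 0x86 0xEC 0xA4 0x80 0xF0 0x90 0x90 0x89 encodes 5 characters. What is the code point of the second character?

U+1D725

Offset 0: leading byte 0xE0 = 11100000 → 3-byte char #1 = E0 BD 91.
Offset 3: leading byte 0xF0 = 11110000 → 4-byte char #2 = F0 9D 9C A5.
Leading byte 0xF0 = 11110000 matches 11110xxx → 4-byte sequence.
Byte 1: 0xF0 = 11110000, payload 000 (3 bits).
Byte 2: 0x9D = 10011101 (10xxxxxx ✓), payload 011101.
Byte 3: 0x9C = 10011100 (10xxxxxx ✓), payload 011100.
Byte 4: 0xA5 = 10100101 (10xxxxxx ✓), payload 100101.
Concatenate: 000011101011100100101 = 0x1D725 (21 bits → U+1D725).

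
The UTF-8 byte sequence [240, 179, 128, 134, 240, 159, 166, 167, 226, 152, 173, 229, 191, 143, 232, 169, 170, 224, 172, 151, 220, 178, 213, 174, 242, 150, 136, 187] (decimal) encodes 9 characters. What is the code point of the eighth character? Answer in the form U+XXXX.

Offset 0: leading byte 0xF0 = 11110000 → 4-byte char #1 = F0 B3 80 86.
Offset 4: leading byte 0xF0 = 11110000 → 4-byte char #2 = F0 9F A6 A7.
Offset 8: leading byte 0xE2 = 11100010 → 3-byte char #3 = E2 98 AD.
Offset 11: leading byte 0xE5 = 11100101 → 3-byte char #4 = E5 BF 8F.
Offset 14: leading byte 0xE8 = 11101000 → 3-byte char #5 = E8 A9 AA.
Offset 17: leading byte 0xE0 = 11100000 → 3-byte char #6 = E0 AC 97.
Offset 20: leading byte 0xDC = 11011100 → 2-byte char #7 = DC B2.
Offset 22: leading byte 0xD5 = 11010101 → 2-byte char #8 = D5 AE.
Leading byte 0xD5 = 11010101 matches 110xxxxx → 2-byte sequence.
Byte 1: 0xD5 = 11010101, payload 10101 (5 bits).
Byte 2: 0xAE = 10101110 (10xxxxxx ✓), payload 101110.
Concatenate: 10101101110 = 0x56E (11 bits → U+056E).

U+056E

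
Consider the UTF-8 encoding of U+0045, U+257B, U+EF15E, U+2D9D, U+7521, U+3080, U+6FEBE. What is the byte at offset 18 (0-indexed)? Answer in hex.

U+0045 → 1-byte form 45 at offsets 0–0.
U+257B → 3-byte form E2 95 BB at offsets 1–3.
U+EF15E → 4-byte form F3 AF 85 9E at offsets 4–7.
U+2D9D → 3-byte form E2 B6 9D at offsets 8–10.
U+7521 → 3-byte form E7 94 A1 at offsets 11–13.
U+3080 → 3-byte form E3 82 80 at offsets 14–16.
U+6FEBE → 4-byte form F1 AF BA BE at offsets 17–20.
Offset 18 falls in char 7's range; it's byte 2 of F1 AF BA BE = 0xAF.

0xAF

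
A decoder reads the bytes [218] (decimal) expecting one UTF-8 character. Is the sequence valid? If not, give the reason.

invalid (sequence truncated)

Leading byte 0xDA = 11011010 → 2-byte form, but only 1 byte is present.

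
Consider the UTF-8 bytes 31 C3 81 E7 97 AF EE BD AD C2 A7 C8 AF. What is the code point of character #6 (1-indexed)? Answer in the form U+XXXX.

Offset 0: leading byte 0x31 = 00110001 → 1-byte char #1 = 31.
Offset 1: leading byte 0xC3 = 11000011 → 2-byte char #2 = C3 81.
Offset 3: leading byte 0xE7 = 11100111 → 3-byte char #3 = E7 97 AF.
Offset 6: leading byte 0xEE = 11101110 → 3-byte char #4 = EE BD AD.
Offset 9: leading byte 0xC2 = 11000010 → 2-byte char #5 = C2 A7.
Offset 11: leading byte 0xC8 = 11001000 → 2-byte char #6 = C8 AF.
Leading byte 0xC8 = 11001000 matches 110xxxxx → 2-byte sequence.
Byte 1: 0xC8 = 11001000, payload 01000 (5 bits).
Byte 2: 0xAF = 10101111 (10xxxxxx ✓), payload 101111.
Concatenate: 01000101111 = 0x22F (11 bits → U+022F).

U+022F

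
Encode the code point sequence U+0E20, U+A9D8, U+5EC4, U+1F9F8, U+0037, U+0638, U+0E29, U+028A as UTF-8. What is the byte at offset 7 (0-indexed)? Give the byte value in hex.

0xBB

U+0E20 → 3-byte form E0 B8 A0 at offsets 0–2.
U+A9D8 → 3-byte form EA A7 98 at offsets 3–5.
U+5EC4 → 3-byte form E5 BB 84 at offsets 6–8.
Offset 7 falls in char 3's range; it's byte 2 of E5 BB 84 = 0xBB.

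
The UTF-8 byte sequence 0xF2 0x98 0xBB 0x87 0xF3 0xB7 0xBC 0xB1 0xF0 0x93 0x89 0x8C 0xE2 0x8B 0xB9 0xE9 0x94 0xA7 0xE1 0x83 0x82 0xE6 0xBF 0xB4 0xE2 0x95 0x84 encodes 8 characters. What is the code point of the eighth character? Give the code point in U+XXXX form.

U+2544

Offset 0: leading byte 0xF2 = 11110010 → 4-byte char #1 = F2 98 BB 87.
Offset 4: leading byte 0xF3 = 11110011 → 4-byte char #2 = F3 B7 BC B1.
Offset 8: leading byte 0xF0 = 11110000 → 4-byte char #3 = F0 93 89 8C.
Offset 12: leading byte 0xE2 = 11100010 → 3-byte char #4 = E2 8B B9.
Offset 15: leading byte 0xE9 = 11101001 → 3-byte char #5 = E9 94 A7.
Offset 18: leading byte 0xE1 = 11100001 → 3-byte char #6 = E1 83 82.
Offset 21: leading byte 0xE6 = 11100110 → 3-byte char #7 = E6 BF B4.
Offset 24: leading byte 0xE2 = 11100010 → 3-byte char #8 = E2 95 84.
Leading byte 0xE2 = 11100010 matches 1110xxxx → 3-byte sequence.
Byte 1: 0xE2 = 11100010, payload 0010 (4 bits).
Byte 2: 0x95 = 10010101 (10xxxxxx ✓), payload 010101.
Byte 3: 0x84 = 10000100 (10xxxxxx ✓), payload 000100.
Concatenate: 0010010101000100 = 0x2544 (16 bits → U+2544).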